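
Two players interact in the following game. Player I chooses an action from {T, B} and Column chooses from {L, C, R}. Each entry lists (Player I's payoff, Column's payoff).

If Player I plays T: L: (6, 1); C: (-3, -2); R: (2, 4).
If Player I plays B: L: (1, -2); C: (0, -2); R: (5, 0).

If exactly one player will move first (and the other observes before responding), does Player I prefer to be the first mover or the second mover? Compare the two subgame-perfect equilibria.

second

If Player I leads: Column's best replies are T→R, B→R; Player I's induced payoffs 2, 5; outcome (B, R), payoffs (5, 0).
If Column leads: Player I's best replies are L→T, C→B, R→B; Column's induced payoffs 1, -2, 0; outcome (T, L), payoffs (6, 1).
Player I gets 5 moving first and 6 moving second, so Player I prefers to move second.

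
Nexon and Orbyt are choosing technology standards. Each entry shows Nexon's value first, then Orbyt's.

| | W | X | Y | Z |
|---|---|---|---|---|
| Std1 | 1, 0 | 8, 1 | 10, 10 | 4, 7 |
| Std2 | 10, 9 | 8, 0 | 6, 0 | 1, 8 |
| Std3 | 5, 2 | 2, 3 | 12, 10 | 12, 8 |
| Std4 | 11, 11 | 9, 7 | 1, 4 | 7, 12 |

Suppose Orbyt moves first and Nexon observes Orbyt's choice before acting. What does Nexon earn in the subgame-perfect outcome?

Work backward from Nexon's decision.
- W: Nexon compares 1, 10, 5, 11 and picks Std4; Orbyt would get 11.
- X: Nexon compares 8, 8, 2, 9 and picks Std4; Orbyt would get 7.
- Y: Nexon compares 10, 6, 12, 1 and picks Std3; Orbyt would get 10.
- Z: Nexon compares 4, 1, 12, 7 and picks Std3; Orbyt would get 8.
Maximizing over 11, 7, 10, 8, Orbyt chooses W. Subgame-perfect outcome: (Std4, W) with payoffs (11, 11).

11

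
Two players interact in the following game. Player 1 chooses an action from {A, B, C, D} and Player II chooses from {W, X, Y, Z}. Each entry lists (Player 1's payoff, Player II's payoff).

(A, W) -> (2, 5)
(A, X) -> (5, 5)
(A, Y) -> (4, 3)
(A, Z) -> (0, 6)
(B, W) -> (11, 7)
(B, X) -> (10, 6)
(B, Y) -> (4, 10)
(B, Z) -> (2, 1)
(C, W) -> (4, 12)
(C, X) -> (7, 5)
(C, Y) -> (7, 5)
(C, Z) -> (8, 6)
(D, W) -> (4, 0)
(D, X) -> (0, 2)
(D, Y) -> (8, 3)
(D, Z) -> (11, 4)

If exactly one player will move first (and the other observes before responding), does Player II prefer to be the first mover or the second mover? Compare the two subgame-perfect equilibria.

If Player 1 leads: Player II's best replies are A→Z, B→Y, C→W, D→Z; Player 1's induced payoffs 0, 4, 4, 11; outcome (D, Z), payoffs (11, 4).
If Player II leads: Player 1's best replies are W→B, X→B, Y→D, Z→D; Player II's induced payoffs 7, 6, 3, 4; outcome (B, W), payoffs (11, 7).
Player II gets 7 moving first and 4 moving second, so Player II prefers to move first.

first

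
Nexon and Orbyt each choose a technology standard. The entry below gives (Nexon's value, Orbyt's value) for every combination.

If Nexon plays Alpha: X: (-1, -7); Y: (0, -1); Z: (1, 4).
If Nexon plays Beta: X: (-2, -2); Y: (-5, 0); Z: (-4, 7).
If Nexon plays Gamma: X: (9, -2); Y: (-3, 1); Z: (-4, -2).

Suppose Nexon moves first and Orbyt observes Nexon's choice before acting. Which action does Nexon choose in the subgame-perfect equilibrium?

Alpha

Orbyt best-responds to each possible Nexon move:
- Alpha: BR = Z, leader payoff 1.
- Beta: BR = Z, leader payoff -4.
- Gamma: BR = Y, leader payoff -3.
Among 1, -4, -3, the best is 1 at Alpha. Subgame-perfect outcome: (Alpha, Z) with payoffs (1, 4).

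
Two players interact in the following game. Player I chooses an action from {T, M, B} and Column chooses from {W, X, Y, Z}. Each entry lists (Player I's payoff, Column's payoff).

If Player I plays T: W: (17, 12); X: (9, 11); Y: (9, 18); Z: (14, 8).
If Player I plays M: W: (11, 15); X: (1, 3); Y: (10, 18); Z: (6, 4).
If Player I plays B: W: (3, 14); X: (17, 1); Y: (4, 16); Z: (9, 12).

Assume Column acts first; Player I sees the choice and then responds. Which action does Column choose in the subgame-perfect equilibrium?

Backward induction with Column moving first.
- W → Player I plays T (best of 17, 11, 3); Column gets 12.
- X → Player I plays B (best of 9, 1, 17); Column gets 1.
- Y → Player I plays M (best of 9, 10, 4); Column gets 18.
- Z → Player I plays T (best of 14, 6, 9); Column gets 8.
Maximizing over 12, 1, 18, 8, Column chooses Y. Subgame-perfect outcome: (M, Y) with payoffs (10, 18).

Y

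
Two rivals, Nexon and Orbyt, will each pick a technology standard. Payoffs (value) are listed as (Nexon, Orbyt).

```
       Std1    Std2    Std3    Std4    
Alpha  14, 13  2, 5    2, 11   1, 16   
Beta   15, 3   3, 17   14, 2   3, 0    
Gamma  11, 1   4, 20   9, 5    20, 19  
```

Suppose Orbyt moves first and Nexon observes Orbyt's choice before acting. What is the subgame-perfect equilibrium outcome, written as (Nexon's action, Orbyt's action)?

Solve by backward induction (Orbyt leads).
- Std1 → Nexon plays Beta (best of 14, 15, 11); Orbyt gets 3.
- Std2 → Nexon plays Gamma (best of 2, 3, 4); Orbyt gets 20.
- Std3 → Nexon plays Beta (best of 2, 14, 9); Orbyt gets 2.
- Std4 → Nexon plays Gamma (best of 1, 3, 20); Orbyt gets 19.
Maximizing over 3, 20, 2, 19, Orbyt chooses Std2. Subgame-perfect outcome: (Gamma, Std2) with payoffs (4, 20).

(Gamma, Std2)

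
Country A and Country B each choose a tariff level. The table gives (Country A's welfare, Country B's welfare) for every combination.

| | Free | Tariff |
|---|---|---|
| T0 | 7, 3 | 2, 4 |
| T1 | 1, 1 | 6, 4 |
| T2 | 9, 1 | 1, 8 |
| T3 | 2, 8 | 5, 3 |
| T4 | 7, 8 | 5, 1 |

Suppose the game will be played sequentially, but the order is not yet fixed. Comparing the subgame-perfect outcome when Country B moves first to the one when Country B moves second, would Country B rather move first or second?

If Country A leads: Country B's best replies are T0→Tariff, T1→Tariff, T2→Tariff, T3→Free, T4→Free; Country A's induced payoffs 2, 6, 1, 2, 7; outcome (T4, Free), payoffs (7, 8).
If Country B leads: Country A's best replies are Free→T2, Tariff→T1; Country B's induced payoffs 1, 4; outcome (T1, Tariff), payoffs (6, 4).
Country B gets 4 moving first and 8 moving second, so Country B prefers to move second.

second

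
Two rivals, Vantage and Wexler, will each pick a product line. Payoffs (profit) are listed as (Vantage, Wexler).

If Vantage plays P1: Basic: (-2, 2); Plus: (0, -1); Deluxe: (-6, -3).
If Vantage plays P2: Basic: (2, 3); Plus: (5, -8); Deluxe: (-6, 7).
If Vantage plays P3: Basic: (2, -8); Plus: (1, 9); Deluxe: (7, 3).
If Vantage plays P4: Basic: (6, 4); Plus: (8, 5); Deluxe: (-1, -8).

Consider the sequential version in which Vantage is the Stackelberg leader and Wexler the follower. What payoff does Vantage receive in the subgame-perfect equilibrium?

8

Solve by backward induction (Vantage leads).
- P1 → Wexler plays Basic (best of 2, -1, -3); Vantage gets -2.
- P2 → Wexler plays Deluxe (best of 3, -8, 7); Vantage gets -6.
- P3 → Wexler plays Plus (best of -8, 9, 3); Vantage gets 1.
- P4 → Wexler plays Plus (best of 4, 5, -8); Vantage gets 8.
Maximizing over -2, -6, 1, 8, Vantage chooses P4. Subgame-perfect outcome: (P4, Plus) with payoffs (8, 5).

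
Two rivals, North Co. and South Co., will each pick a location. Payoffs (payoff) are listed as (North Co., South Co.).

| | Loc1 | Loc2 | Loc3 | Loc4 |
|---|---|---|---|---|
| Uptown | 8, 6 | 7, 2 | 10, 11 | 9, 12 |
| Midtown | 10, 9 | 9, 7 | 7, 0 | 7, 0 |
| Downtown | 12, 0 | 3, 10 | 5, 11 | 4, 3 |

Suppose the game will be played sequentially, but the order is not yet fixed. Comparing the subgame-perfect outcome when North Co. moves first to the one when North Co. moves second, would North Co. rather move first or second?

first

If North Co. leads: South Co.'s best replies are Uptown→Loc4, Midtown→Loc1, Downtown→Loc3; North Co.'s induced payoffs 9, 10, 5; outcome (Midtown, Loc1), payoffs (10, 9).
If South Co. leads: North Co.'s best replies are Loc1→Downtown, Loc2→Midtown, Loc3→Uptown, Loc4→Uptown; South Co.'s induced payoffs 0, 7, 11, 12; outcome (Uptown, Loc4), payoffs (9, 12).
North Co. gets 10 moving first and 9 moving second, so North Co. prefers to move first.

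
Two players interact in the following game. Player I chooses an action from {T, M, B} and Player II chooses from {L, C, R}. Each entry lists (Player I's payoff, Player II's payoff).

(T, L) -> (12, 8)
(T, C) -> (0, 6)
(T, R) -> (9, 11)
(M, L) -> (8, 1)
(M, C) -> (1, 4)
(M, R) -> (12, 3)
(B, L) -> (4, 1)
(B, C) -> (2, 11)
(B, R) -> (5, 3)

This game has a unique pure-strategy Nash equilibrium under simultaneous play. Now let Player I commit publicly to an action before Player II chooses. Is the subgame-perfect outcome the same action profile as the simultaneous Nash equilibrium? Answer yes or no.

no

Backward induction with Player I moving first.
- T: Player II compares 8, 6, 11 and picks R; Player I would get 9.
- M: Player II compares 1, 4, 3 and picks C; Player I would get 1.
- B: Player II compares 1, 11, 3 and picks C; Player I would get 2.
Player I's induced payoffs are 9, 1, 2, so Player I commits to T. Subgame-perfect outcome: (T, R) with payoffs (9, 11).
Under simultaneous play:
Player I's best replies: L→T; C→B; R→M.
Player II's best replies: T→R; M→C; B→C.
Only (B, C) has each player best-responding; Nash payoffs (2, 11).
Sequential outcome (T, R) differs from the Nash profile (B, C).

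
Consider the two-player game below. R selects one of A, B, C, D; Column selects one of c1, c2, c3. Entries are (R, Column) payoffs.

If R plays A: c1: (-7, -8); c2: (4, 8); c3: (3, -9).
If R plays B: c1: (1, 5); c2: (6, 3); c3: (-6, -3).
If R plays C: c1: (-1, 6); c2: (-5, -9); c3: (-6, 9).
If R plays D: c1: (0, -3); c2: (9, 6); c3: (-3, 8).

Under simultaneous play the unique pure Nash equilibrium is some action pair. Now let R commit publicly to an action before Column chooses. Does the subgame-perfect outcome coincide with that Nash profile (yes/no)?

no

Work backward from Column's decision.
- A → Column plays c2 (best of -8, 8, -9); R gets 4.
- B → Column plays c1 (best of 5, 3, -3); R gets 1.
- C → Column plays c3 (best of 6, -9, 9); R gets -6.
- D → Column plays c3 (best of -3, 6, 8); R gets -3.
Among 4, 1, -6, -3, the best is 4 at A. Subgame-perfect outcome: (A, c2) with payoffs (4, 8).
Now find the simultaneous Nash equilibrium.
R's best replies: c1→B; c2→D; c3→A.
Column's best replies: A→c2; B→c1; C→c3; D→c3.
Only (B, c1) has each player best-responding; Nash payoffs (1, 5).
Sequential outcome (A, c2) differs from the Nash profile (B, c1).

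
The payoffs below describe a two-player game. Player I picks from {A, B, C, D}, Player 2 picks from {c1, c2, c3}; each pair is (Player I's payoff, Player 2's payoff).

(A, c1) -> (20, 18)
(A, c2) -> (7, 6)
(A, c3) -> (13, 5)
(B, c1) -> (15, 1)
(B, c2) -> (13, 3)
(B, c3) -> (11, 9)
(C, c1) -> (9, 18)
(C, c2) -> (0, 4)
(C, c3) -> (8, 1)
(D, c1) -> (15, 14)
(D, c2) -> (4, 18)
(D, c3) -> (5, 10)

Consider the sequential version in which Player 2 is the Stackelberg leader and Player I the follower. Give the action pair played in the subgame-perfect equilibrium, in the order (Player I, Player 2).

(A, c1)

Player I best-responds to each possible Player 2 move:
- c1 → Player I plays A (best of 20, 15, 9, 15); Player 2 gets 18.
- c2 → Player I plays B (best of 7, 13, 0, 4); Player 2 gets 3.
- c3 → Player I plays A (best of 13, 11, 8, 5); Player 2 gets 5.
Player 2's induced payoffs are 18, 3, 5, so Player 2 commits to c1. Subgame-perfect outcome: (A, c1) with payoffs (20, 18).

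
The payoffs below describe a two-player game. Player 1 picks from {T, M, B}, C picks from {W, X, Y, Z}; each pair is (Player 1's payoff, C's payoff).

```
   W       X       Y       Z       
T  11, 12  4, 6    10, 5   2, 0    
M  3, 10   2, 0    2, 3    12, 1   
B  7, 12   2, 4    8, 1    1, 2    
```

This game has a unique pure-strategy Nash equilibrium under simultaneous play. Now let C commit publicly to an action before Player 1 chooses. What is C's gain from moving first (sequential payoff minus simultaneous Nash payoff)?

Solve by backward induction (C leads).
- W: Player 1 compares 11, 3, 7 and picks T; C would get 12.
- X: Player 1 compares 4, 2, 2 and picks T; C would get 6.
- Y: Player 1 compares 10, 2, 8 and picks T; C would get 5.
- Z: Player 1 compares 2, 12, 1 and picks M; C would get 1.
Among 12, 6, 5, 1, the best is 12 at W. Subgame-perfect outcome: (T, W) with payoffs (11, 12).
For the simultaneous game, intersect best replies.
Player 1's best replies: W→T; X→T; Y→T; Z→M.
C's best replies: T→W; M→W; B→W.
The unique mutual best reply is (T, W), giving (11, 12).
C's commitment gain: 12 − 12 = 0.

0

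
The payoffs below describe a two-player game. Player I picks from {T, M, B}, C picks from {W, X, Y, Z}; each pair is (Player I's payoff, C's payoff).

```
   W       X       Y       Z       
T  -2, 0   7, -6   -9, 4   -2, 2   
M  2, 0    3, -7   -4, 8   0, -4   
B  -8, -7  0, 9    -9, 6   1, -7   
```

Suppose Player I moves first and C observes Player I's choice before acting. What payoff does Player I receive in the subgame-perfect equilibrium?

Solve by backward induction (Player I leads).
- T: BR = Y, leader payoff -9.
- M: BR = Y, leader payoff -4.
- B: BR = X, leader payoff 0.
Maximizing over -9, -4, 0, Player I chooses B. Subgame-perfect outcome: (B, X) with payoffs (0, 9).

0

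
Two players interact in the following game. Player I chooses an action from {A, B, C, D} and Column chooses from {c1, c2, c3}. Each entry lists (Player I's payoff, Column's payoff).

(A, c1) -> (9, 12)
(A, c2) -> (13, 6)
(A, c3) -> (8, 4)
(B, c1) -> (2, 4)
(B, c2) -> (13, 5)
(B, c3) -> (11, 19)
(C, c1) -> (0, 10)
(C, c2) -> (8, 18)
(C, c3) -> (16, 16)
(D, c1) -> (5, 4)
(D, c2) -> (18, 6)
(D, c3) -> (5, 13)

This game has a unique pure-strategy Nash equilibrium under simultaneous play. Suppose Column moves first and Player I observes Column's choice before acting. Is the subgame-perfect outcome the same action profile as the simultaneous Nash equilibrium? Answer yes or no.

no

Solve by backward induction (Column leads).
- c1: BR = A, leader payoff 12.
- c2: BR = D, leader payoff 6.
- c3: BR = C, leader payoff 16.
Maximizing over 12, 6, 16, Column chooses c3. Subgame-perfect outcome: (C, c3) with payoffs (16, 16).
For the simultaneous game, intersect best replies.
Player I's best replies: c1→A; c2→D; c3→C.
Column's best replies: A→c1; B→c3; C→c2; D→c3.
Only (A, c1) has each player best-responding; Nash payoffs (9, 12).
Sequential outcome (C, c3) differs from the Nash profile (A, c1).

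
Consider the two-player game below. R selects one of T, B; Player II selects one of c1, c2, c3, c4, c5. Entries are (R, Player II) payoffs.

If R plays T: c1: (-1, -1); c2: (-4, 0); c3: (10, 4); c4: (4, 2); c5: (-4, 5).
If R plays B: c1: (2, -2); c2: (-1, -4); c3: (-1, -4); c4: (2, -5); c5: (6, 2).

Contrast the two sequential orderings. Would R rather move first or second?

If R leads: Player II's best replies are T→c5, B→c5; R's induced payoffs -4, 6; outcome (B, c5), payoffs (6, 2).
If Player II leads: R's best replies are c1→B, c2→B, c3→T, c4→T, c5→B; Player II's induced payoffs -2, -4, 4, 2, 2; outcome (T, c3), payoffs (10, 4).
R gets 6 moving first and 10 moving second, so R prefers to move second.

second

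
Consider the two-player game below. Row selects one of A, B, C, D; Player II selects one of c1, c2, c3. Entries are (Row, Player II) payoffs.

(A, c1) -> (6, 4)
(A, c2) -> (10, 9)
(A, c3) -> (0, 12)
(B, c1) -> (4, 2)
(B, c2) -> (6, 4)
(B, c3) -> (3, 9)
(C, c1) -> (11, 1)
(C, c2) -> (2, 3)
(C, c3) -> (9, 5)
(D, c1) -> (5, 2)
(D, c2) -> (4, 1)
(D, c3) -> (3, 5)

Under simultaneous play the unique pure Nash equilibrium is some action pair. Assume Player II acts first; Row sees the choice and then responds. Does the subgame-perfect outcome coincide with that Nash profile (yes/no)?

no

Backward induction with Player II moving first.
- c1: Row compares 6, 4, 11, 5 and picks C; Player II would get 1.
- c2: Row compares 10, 6, 2, 4 and picks A; Player II would get 9.
- c3: Row compares 0, 3, 9, 3 and picks C; Player II would get 5.
Player II's induced payoffs are 1, 9, 5, so Player II commits to c2. Subgame-perfect outcome: (A, c2) with payoffs (10, 9).
For the simultaneous game, intersect best replies.
Row's best replies: c1→C; c2→A; c3→C.
Player II's best replies: A→c3; B→c3; C→c3; D→c3.
The unique mutual best reply is (C, c3), giving (9, 5).
Sequential outcome (A, c2) differs from the Nash profile (C, c3).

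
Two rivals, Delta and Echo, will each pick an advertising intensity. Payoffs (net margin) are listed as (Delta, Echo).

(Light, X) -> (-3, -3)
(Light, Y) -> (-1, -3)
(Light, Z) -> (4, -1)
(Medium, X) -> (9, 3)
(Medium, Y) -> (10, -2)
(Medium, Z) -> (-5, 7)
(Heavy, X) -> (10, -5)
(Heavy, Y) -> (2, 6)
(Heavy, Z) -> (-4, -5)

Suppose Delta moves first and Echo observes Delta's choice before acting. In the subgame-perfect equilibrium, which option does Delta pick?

Solve by backward induction (Delta leads).
- Light → Echo plays Z (best of -3, -3, -1); Delta gets 4.
- Medium → Echo plays Z (best of 3, -2, 7); Delta gets -5.
- Heavy → Echo plays Y (best of -5, 6, -5); Delta gets 2.
Maximizing over 4, -5, 2, Delta chooses Light. Subgame-perfect outcome: (Light, Z) with payoffs (4, -1).

Light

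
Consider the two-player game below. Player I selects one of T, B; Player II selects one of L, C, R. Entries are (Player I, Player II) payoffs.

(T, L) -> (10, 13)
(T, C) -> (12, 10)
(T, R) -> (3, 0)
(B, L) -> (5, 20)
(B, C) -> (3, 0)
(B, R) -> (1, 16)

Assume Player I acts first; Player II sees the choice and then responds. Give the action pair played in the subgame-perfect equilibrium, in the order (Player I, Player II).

(T, L)

Solve by backward induction (Player I leads).
- T: Player II compares 13, 10, 0 and picks L; Player I would get 10.
- B: Player II compares 20, 0, 16 and picks L; Player I would get 5.
Among 10, 5, the best is 10 at T. Subgame-perfect outcome: (T, L) with payoffs (10, 13).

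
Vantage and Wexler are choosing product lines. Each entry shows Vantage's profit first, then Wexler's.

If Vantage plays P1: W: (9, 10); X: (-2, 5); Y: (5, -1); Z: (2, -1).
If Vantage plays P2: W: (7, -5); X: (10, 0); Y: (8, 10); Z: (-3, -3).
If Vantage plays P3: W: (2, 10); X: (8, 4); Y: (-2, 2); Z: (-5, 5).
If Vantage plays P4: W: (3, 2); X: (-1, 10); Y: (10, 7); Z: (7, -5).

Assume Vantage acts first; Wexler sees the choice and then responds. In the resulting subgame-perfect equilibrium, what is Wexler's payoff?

10

Wexler best-responds to each possible Vantage move:
- P1 → Wexler plays W (best of 10, 5, -1, -1); Vantage gets 9.
- P2 → Wexler plays Y (best of -5, 0, 10, -3); Vantage gets 8.
- P3 → Wexler plays W (best of 10, 4, 2, 5); Vantage gets 2.
- P4 → Wexler plays X (best of 2, 10, 7, -5); Vantage gets -1.
Vantage's induced payoffs are 9, 8, 2, -1, so Vantage commits to P1. Subgame-perfect outcome: (P1, W) with payoffs (9, 10).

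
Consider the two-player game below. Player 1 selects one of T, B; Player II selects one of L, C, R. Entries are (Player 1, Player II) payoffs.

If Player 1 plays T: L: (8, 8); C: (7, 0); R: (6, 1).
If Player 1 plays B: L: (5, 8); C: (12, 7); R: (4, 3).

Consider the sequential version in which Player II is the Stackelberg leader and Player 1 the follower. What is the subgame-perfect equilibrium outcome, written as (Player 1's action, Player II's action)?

(T, L)

Solve by backward induction (Player II leads).
- L → Player 1 plays T (best of 8, 5); Player II gets 8.
- C → Player 1 plays B (best of 7, 12); Player II gets 7.
- R → Player 1 plays T (best of 6, 4); Player II gets 1.
Player II's induced payoffs are 8, 7, 1, so Player II commits to L. Subgame-perfect outcome: (T, L) with payoffs (8, 8).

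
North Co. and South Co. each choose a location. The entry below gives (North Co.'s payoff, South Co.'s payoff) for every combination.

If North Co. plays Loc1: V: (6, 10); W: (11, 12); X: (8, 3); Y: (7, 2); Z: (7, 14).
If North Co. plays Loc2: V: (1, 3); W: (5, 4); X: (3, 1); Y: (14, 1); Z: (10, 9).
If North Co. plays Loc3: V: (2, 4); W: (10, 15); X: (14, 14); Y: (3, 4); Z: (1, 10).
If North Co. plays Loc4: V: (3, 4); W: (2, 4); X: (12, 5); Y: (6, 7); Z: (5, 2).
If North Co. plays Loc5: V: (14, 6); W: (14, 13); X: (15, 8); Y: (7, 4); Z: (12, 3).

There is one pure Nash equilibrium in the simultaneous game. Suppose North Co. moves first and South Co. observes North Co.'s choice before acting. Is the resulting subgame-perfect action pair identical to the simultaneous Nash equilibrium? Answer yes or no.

Work backward from South Co.'s decision.
- Loc1: South Co. compares 10, 12, 3, 2, 14 and picks Z; North Co. would get 7.
- Loc2: South Co. compares 3, 4, 1, 1, 9 and picks Z; North Co. would get 10.
- Loc3: South Co. compares 4, 15, 14, 4, 10 and picks W; North Co. would get 10.
- Loc4: South Co. compares 4, 4, 5, 7, 2 and picks Y; North Co. would get 6.
- Loc5: South Co. compares 6, 13, 8, 4, 3 and picks W; North Co. would get 14.
North Co.'s induced payoffs are 7, 10, 10, 6, 14, so North Co. commits to Loc5. Subgame-perfect outcome: (Loc5, W) with payoffs (14, 13).
Under simultaneous play:
North Co.'s best replies: V→Loc5; W→Loc5; X→Loc5; Y→Loc2; Z→Loc5.
South Co.'s best replies: Loc1→Z; Loc2→Z; Loc3→W; Loc4→Y; Loc5→W.
The unique mutual best reply is (Loc5, W), giving (14, 13).
Sequential outcome (Loc5, W) coincides with the Nash profile (Loc5, W).

yes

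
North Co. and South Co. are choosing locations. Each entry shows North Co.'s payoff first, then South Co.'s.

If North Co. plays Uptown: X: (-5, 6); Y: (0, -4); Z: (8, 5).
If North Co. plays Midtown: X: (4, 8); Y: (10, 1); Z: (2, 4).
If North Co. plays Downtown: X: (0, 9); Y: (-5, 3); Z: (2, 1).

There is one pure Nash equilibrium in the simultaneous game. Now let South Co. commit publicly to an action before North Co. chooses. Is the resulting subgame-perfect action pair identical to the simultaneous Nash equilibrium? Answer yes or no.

Backward induction with South Co. moving first.
- X: BR = Midtown, leader payoff 8.
- Y: BR = Midtown, leader payoff 1.
- Z: BR = Uptown, leader payoff 5.
Maximizing over 8, 1, 5, South Co. chooses X. Subgame-perfect outcome: (Midtown, X) with payoffs (4, 8).
For the simultaneous game, intersect best replies.
North Co.'s best replies: X→Midtown; Y→Midtown; Z→Uptown.
South Co.'s best replies: Uptown→X; Midtown→X; Downtown→X.
The unique mutual best reply is (Midtown, X), giving (4, 8).
Sequential outcome (Midtown, X) coincides with the Nash profile (Midtown, X).

yes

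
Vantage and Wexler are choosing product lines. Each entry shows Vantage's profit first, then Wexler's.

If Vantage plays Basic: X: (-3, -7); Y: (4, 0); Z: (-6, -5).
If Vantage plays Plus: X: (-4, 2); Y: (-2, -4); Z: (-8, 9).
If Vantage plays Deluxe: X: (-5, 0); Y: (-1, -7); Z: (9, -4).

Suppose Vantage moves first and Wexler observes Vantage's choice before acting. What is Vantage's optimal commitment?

Work backward from Wexler's decision.
- Basic: BR = Y, leader payoff 4.
- Plus: BR = Z, leader payoff -8.
- Deluxe: BR = X, leader payoff -5.
Vantage's induced payoffs are 4, -8, -5, so Vantage commits to Basic. Subgame-perfect outcome: (Basic, Y) with payoffs (4, 0).

Basic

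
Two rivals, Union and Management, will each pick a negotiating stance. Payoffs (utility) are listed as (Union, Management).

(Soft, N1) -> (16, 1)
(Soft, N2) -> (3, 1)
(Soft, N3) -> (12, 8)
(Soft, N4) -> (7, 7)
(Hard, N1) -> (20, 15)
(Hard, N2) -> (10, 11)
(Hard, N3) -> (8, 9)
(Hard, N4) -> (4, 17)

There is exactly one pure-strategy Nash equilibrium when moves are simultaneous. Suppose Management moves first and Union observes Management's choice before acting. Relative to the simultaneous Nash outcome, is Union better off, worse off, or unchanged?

Work backward from Union's decision.
- N1 → Union plays Hard (best of 16, 20); Management gets 15.
- N2 → Union plays Hard (best of 3, 10); Management gets 11.
- N3 → Union plays Soft (best of 12, 8); Management gets 8.
- N4 → Union plays Soft (best of 7, 4); Management gets 7.
Management's induced payoffs are 15, 11, 8, 7, so Management commits to N1. Subgame-perfect outcome: (Hard, N1) with payoffs (20, 15).
For the simultaneous game, intersect best replies.
Union's best replies: N1→Hard; N2→Hard; N3→Soft; N4→Soft.
Management's best replies: Soft→N3; Hard→N4.
The unique mutual best reply is (Soft, N3), giving (12, 8).
Union earns 20 sequentially versus 12 at the Nash outcome: better off.

better off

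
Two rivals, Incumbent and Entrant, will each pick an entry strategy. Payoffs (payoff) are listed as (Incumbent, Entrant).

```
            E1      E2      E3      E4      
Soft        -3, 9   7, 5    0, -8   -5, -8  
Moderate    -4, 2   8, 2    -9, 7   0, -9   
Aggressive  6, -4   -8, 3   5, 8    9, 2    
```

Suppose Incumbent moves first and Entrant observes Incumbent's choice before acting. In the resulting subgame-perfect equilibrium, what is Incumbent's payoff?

Solve by backward induction (Incumbent leads).
- Soft → Entrant plays E1 (best of 9, 5, -8, -8); Incumbent gets -3.
- Moderate → Entrant plays E3 (best of 2, 2, 7, -9); Incumbent gets -9.
- Aggressive → Entrant plays E3 (best of -4, 3, 8, 2); Incumbent gets 5.
Among -3, -9, 5, the best is 5 at Aggressive. Subgame-perfect outcome: (Aggressive, E3) with payoffs (5, 8).

5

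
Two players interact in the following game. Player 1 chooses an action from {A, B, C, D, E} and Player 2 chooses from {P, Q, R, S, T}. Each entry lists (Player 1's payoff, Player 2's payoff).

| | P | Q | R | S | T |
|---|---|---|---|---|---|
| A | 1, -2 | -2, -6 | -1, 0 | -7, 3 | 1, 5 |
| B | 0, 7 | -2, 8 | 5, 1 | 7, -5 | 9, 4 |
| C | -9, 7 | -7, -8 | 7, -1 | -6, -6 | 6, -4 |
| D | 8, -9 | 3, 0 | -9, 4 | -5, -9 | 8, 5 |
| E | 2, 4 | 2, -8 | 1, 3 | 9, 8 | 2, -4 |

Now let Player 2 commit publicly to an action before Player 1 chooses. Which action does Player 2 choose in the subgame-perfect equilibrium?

Backward induction with Player 2 moving first.
- P → Player 1 plays D (best of 1, 0, -9, 8, 2); Player 2 gets -9.
- Q → Player 1 plays D (best of -2, -2, -7, 3, 2); Player 2 gets 0.
- R → Player 1 plays C (best of -1, 5, 7, -9, 1); Player 2 gets -1.
- S → Player 1 plays E (best of -7, 7, -6, -5, 9); Player 2 gets 8.
- T → Player 1 plays B (best of 1, 9, 6, 8, 2); Player 2 gets 4.
Among -9, 0, -1, 8, 4, the best is 8 at S. Subgame-perfect outcome: (E, S) with payoffs (9, 8).

S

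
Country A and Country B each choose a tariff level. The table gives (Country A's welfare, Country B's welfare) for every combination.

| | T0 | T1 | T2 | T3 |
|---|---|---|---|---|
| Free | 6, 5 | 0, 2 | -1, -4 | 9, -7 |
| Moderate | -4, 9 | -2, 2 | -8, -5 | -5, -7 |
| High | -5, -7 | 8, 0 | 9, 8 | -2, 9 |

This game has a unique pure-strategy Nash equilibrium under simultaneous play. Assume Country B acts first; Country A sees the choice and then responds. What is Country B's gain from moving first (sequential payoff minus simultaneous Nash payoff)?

3

Backward induction with Country B moving first.
- T0 → Country A plays Free (best of 6, -4, -5); Country B gets 5.
- T1 → Country A plays High (best of 0, -2, 8); Country B gets 0.
- T2 → Country A plays High (best of -1, -8, 9); Country B gets 8.
- T3 → Country A plays Free (best of 9, -5, -2); Country B gets -7.
Country B's induced payoffs are 5, 0, 8, -7, so Country B commits to T2. Subgame-perfect outcome: (High, T2) with payoffs (9, 8).
For the simultaneous game, intersect best replies.
Country A's best replies: T0→Free; T1→High; T2→High; T3→Free.
Country B's best replies: Free→T0; Moderate→T0; High→T3.
The unique mutual best reply is (Free, T0), giving (6, 5).
Country B's commitment gain: 8 − 5 = 3.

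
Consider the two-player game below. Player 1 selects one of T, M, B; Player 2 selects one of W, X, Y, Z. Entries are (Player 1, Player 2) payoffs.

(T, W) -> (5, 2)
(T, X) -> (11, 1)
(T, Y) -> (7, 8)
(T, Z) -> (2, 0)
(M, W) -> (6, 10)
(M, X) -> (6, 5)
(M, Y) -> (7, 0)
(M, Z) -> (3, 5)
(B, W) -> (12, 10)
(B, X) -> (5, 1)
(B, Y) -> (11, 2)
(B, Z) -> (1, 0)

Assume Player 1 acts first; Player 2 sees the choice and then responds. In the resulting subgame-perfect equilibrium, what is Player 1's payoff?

12

Work backward from Player 2's decision.
- T: BR = Y, leader payoff 7.
- M: BR = W, leader payoff 6.
- B: BR = W, leader payoff 12.
Player 1's induced payoffs are 7, 6, 12, so Player 1 commits to B. Subgame-perfect outcome: (B, W) with payoffs (12, 10).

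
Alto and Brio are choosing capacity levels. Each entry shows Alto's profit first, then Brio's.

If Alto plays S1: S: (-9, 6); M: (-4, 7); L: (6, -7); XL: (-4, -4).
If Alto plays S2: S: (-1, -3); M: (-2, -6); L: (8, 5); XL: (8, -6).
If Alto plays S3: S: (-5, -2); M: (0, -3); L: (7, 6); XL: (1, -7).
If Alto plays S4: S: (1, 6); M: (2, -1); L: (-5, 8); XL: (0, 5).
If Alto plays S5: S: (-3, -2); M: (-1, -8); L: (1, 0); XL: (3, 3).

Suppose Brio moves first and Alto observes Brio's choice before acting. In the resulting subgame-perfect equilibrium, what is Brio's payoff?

6

Backward induction with Brio moving first.
- S: Alto compares -9, -1, -5, 1, -3 and picks S4; Brio would get 6.
- M: Alto compares -4, -2, 0, 2, -1 and picks S4; Brio would get -1.
- L: Alto compares 6, 8, 7, -5, 1 and picks S2; Brio would get 5.
- XL: Alto compares -4, 8, 1, 0, 3 and picks S2; Brio would get -6.
Brio's induced payoffs are 6, -1, 5, -6, so Brio commits to S. Subgame-perfect outcome: (S4, S) with payoffs (1, 6).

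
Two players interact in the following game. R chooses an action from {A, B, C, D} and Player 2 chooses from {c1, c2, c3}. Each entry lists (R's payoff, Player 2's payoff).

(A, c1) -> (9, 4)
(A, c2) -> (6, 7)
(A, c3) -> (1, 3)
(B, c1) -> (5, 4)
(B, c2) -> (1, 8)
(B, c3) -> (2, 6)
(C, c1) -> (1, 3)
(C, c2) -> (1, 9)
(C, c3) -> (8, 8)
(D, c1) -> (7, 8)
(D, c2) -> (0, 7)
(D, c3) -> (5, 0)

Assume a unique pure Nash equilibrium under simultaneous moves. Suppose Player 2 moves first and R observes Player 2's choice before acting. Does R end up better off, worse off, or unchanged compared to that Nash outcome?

R best-responds to each possible Player 2 move:
- c1 → R plays A (best of 9, 5, 1, 7); Player 2 gets 4.
- c2 → R plays A (best of 6, 1, 1, 0); Player 2 gets 7.
- c3 → R plays C (best of 1, 2, 8, 5); Player 2 gets 8.
Player 2's induced payoffs are 4, 7, 8, so Player 2 commits to c3. Subgame-perfect outcome: (C, c3) with payoffs (8, 8).
Under simultaneous play:
R's best replies: c1→A; c2→A; c3→C.
Player 2's best replies: A→c2; B→c2; C→c2; D→c1.
Only (A, c2) has each player best-responding; Nash payoffs (6, 7).
R earns 8 sequentially versus 6 at the Nash outcome: better off.

better off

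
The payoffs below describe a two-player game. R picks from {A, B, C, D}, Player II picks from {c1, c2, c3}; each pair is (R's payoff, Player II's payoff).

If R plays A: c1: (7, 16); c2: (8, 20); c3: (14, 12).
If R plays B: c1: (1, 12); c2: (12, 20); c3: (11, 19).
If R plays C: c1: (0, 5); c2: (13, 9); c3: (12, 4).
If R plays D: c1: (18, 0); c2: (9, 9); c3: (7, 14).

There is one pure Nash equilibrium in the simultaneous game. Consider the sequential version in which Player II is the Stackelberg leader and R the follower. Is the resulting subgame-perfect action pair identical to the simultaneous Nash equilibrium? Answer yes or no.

no

R best-responds to each possible Player II move:
- c1: R compares 7, 1, 0, 18 and picks D; Player II would get 0.
- c2: R compares 8, 12, 13, 9 and picks C; Player II would get 9.
- c3: R compares 14, 11, 12, 7 and picks A; Player II would get 12.
Maximizing over 0, 9, 12, Player II chooses c3. Subgame-perfect outcome: (A, c3) with payoffs (14, 12).
Under simultaneous play:
R's best replies: c1→D; c2→C; c3→A.
Player II's best replies: A→c2; B→c2; C→c2; D→c3.
The unique mutual best reply is (C, c2), giving (13, 9).
Sequential outcome (A, c3) differs from the Nash profile (C, c2).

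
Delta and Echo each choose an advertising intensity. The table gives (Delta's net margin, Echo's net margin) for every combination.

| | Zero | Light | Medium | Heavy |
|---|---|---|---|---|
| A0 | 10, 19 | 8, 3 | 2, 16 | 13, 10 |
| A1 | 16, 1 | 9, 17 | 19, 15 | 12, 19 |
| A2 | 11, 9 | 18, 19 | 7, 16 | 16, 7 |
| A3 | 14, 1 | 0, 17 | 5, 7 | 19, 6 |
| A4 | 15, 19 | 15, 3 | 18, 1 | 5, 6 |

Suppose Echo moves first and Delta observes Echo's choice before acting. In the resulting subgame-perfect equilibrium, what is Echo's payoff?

Delta best-responds to each possible Echo move:
- Zero → Delta plays A1 (best of 10, 16, 11, 14, 15); Echo gets 1.
- Light → Delta plays A2 (best of 8, 9, 18, 0, 15); Echo gets 19.
- Medium → Delta plays A1 (best of 2, 19, 7, 5, 18); Echo gets 15.
- Heavy → Delta plays A3 (best of 13, 12, 16, 19, 5); Echo gets 6.
Maximizing over 1, 19, 15, 6, Echo chooses Light. Subgame-perfect outcome: (A2, Light) with payoffs (18, 19).

19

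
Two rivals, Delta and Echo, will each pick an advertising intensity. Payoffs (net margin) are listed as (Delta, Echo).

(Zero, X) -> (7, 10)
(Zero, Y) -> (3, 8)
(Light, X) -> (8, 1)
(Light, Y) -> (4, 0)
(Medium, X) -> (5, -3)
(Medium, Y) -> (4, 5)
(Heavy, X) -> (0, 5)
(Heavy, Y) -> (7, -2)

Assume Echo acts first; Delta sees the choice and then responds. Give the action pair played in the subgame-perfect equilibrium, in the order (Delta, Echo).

(Light, X)

Delta best-responds to each possible Echo move:
- X → Delta plays Light (best of 7, 8, 5, 0); Echo gets 1.
- Y → Delta plays Heavy (best of 3, 4, 4, 7); Echo gets -2.
Maximizing over 1, -2, Echo chooses X. Subgame-perfect outcome: (Light, X) with payoffs (8, 1).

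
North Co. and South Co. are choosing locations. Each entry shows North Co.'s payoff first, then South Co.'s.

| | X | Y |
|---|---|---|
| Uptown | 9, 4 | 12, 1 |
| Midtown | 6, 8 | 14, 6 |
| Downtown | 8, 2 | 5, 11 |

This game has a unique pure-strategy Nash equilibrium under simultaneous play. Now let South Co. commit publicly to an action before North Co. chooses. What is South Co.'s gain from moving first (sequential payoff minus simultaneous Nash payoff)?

2

Work backward from North Co.'s decision.
- X: North Co. compares 9, 6, 8 and picks Uptown; South Co. would get 4.
- Y: North Co. compares 12, 14, 5 and picks Midtown; South Co. would get 6.
South Co.'s induced payoffs are 4, 6, so South Co. commits to Y. Subgame-perfect outcome: (Midtown, Y) with payoffs (14, 6).
Under simultaneous play:
North Co.'s best replies: X→Uptown; Y→Midtown.
South Co.'s best replies: Uptown→X; Midtown→X; Downtown→Y.
Only (Uptown, X) has each player best-responding; Nash payoffs (9, 4).
South Co.'s commitment gain: 6 − 4 = 2.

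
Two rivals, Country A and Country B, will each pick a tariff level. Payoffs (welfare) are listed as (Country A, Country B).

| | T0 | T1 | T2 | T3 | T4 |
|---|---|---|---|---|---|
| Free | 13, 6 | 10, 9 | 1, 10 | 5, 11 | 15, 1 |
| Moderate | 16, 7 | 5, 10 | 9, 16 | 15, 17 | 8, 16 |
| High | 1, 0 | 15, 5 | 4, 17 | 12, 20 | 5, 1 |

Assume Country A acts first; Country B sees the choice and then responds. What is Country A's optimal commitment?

Country B best-responds to each possible Country A move:
- Free: Country B compares 6, 9, 10, 11, 1 and picks T3; Country A would get 5.
- Moderate: Country B compares 7, 10, 16, 17, 16 and picks T3; Country A would get 15.
- High: Country B compares 0, 5, 17, 20, 1 and picks T3; Country A would get 12.
Country A's induced payoffs are 5, 15, 12, so Country A commits to Moderate. Subgame-perfect outcome: (Moderate, T3) with payoffs (15, 17).

Moderate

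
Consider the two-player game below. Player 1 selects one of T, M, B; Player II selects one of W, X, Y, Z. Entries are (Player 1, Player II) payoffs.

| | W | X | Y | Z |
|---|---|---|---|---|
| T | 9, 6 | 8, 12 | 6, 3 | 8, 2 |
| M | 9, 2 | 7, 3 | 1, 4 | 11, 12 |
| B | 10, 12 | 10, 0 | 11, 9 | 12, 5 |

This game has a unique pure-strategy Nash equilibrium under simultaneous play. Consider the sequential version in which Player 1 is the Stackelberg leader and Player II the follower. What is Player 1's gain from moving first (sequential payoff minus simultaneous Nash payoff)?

1

Backward induction with Player 1 moving first.
- T: Player II compares 6, 12, 3, 2 and picks X; Player 1 would get 8.
- M: Player II compares 2, 3, 4, 12 and picks Z; Player 1 would get 11.
- B: Player II compares 12, 0, 9, 5 and picks W; Player 1 would get 10.
Among 8, 11, 10, the best is 11 at M. Subgame-perfect outcome: (M, Z) with payoffs (11, 12).
For the simultaneous game, intersect best replies.
Player 1's best replies: W→B; X→B; Y→B; Z→B.
Player II's best replies: T→X; M→Z; B→W.
Only (B, W) has each player best-responding; Nash payoffs (10, 12).
Player 1's commitment gain: 11 − 10 = 1.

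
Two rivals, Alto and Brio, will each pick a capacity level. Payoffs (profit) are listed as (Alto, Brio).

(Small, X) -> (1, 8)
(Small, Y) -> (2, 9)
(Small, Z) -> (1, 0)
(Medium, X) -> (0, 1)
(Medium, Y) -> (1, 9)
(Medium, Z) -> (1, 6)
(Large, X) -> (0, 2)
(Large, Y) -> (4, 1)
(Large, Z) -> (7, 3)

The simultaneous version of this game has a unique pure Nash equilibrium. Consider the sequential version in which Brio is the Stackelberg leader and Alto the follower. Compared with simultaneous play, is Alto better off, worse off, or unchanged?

Solve by backward induction (Brio leads).
- X: Alto compares 1, 0, 0 and picks Small; Brio would get 8.
- Y: Alto compares 2, 1, 4 and picks Large; Brio would get 1.
- Z: Alto compares 1, 1, 7 and picks Large; Brio would get 3.
Maximizing over 8, 1, 3, Brio chooses X. Subgame-perfect outcome: (Small, X) with payoffs (1, 8).
Now find the simultaneous Nash equilibrium.
Alto's best replies: X→Small; Y→Large; Z→Large.
Brio's best replies: Small→Y; Medium→Y; Large→Z.
Only (Large, Z) has each player best-responding; Nash payoffs (7, 3).
Alto earns 1 sequentially versus 7 at the Nash outcome: worse off.

worse off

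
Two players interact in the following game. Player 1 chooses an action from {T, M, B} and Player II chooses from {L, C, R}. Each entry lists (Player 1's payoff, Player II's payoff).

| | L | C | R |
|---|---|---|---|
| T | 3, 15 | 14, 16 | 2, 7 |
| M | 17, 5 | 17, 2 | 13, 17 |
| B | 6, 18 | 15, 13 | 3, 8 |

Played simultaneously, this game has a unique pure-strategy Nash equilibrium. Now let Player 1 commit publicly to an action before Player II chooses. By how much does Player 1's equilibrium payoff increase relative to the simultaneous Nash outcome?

1

Solve by backward induction (Player 1 leads).
- T → Player II plays C (best of 15, 16, 7); Player 1 gets 14.
- M → Player II plays R (best of 5, 2, 17); Player 1 gets 13.
- B → Player II plays L (best of 18, 13, 8); Player 1 gets 6.
Among 14, 13, 6, the best is 14 at T. Subgame-perfect outcome: (T, C) with payoffs (14, 16).
Under simultaneous play:
Player 1's best replies: L→M; C→M; R→M.
Player II's best replies: T→C; M→R; B→L.
The unique mutual best reply is (M, R), giving (13, 17).
Player 1's commitment gain: 14 − 13 = 1.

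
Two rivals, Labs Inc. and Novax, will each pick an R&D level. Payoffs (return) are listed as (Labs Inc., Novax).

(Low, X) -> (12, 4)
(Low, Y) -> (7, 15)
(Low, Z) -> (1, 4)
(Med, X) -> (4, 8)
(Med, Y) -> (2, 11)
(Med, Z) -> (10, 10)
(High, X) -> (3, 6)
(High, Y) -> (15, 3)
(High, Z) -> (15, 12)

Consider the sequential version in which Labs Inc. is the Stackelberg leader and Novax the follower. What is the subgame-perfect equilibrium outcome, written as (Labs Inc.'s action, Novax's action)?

(High, Z)

Novax best-responds to each possible Labs Inc. move:
- Low → Novax plays Y (best of 4, 15, 4); Labs Inc. gets 7.
- Med → Novax plays Y (best of 8, 11, 10); Labs Inc. gets 2.
- High → Novax plays Z (best of 6, 3, 12); Labs Inc. gets 15.
Maximizing over 7, 2, 15, Labs Inc. chooses High. Subgame-perfect outcome: (High, Z) with payoffs (15, 12).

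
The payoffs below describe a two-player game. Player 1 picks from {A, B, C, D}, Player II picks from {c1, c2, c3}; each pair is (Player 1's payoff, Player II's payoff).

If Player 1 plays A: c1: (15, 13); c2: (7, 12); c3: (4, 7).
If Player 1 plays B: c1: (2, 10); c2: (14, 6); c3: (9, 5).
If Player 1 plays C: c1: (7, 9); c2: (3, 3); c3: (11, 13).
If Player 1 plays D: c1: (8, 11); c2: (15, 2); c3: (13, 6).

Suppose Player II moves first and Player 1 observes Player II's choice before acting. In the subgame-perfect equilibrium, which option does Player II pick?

c1

Backward induction with Player II moving first.
- c1: Player 1 compares 15, 2, 7, 8 and picks A; Player II would get 13.
- c2: Player 1 compares 7, 14, 3, 15 and picks D; Player II would get 2.
- c3: Player 1 compares 4, 9, 11, 13 and picks D; Player II would get 6.
Player II's induced payoffs are 13, 2, 6, so Player II commits to c1. Subgame-perfect outcome: (A, c1) with payoffs (15, 13).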